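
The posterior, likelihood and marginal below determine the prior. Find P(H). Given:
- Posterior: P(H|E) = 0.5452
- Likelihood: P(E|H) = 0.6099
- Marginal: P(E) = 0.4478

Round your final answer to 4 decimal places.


From Bayes' theorem: P(H|E) = P(E|H) × P(H) / P(E)

Rearranging for P(H):
P(H) = P(H|E) × P(E) / P(E|H)
     = 0.5452 × 0.4478 / 0.6099
     = 0.24414056 / 0.6099
     = 0.4003


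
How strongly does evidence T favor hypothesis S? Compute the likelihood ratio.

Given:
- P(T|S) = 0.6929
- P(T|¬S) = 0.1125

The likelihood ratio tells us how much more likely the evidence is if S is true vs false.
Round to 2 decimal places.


Likelihood Ratio (LR) = P(T|S) / P(T|¬S)

LR = 0.6929 / 0.1125
   = 6.16

The evidence is 6.16 times more likely if S is true than if S is false.
Because LR exceeds 1, T is evidence for S.


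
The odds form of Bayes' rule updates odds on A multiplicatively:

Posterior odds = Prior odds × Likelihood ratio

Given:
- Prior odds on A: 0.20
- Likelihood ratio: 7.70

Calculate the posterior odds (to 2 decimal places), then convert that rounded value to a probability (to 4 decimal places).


Step 1: Calculate posterior odds
Posterior odds = Prior odds × LR
               = 0.20 × 7.70
               = 1.54

Step 2: Convert to probability
P(A|E) = Posterior odds / (1 + Posterior odds)
       = 1.54 / (1 + 1.54)
       = 1.54 / 2.54
       = 0.6063

The evidence increased P(A) from 0.1667 to 0.6063.


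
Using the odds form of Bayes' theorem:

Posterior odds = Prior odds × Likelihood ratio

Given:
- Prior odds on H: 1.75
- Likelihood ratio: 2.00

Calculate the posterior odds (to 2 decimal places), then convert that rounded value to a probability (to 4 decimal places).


Step 1: Calculate posterior odds
Posterior odds = Prior odds × LR
               = 1.75 × 2.00
               = 3.50

Step 2: Convert to probability
P(H|E) = Posterior odds / (1 + Posterior odds)
       = 3.50 / (1 + 3.50)
       = 3.50 / 4.50
       = 0.7778

The evidence increased P(H) from 0.6364 to 0.7778.


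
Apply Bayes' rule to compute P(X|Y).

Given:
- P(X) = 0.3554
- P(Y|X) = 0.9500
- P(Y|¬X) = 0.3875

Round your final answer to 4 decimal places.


Bayes' theorem: P(X|Y) = P(Y|X) × P(X) / P(Y)

Step 1: Calculate P(Y) using law of total probability
P(Y) = P(Y|X)P(X) + P(Y|¬X)P(¬X)
     = 0.9500 × 0.3554 + 0.3875 × 0.6446
     = 0.33763000 + 0.24978250
     = 0.58741250

Step 2: Apply Bayes' theorem
P(X|Y) = P(Y|X) × P(X) / P(Y)
       = 0.33763000 / 0.58741250
       = 0.5748


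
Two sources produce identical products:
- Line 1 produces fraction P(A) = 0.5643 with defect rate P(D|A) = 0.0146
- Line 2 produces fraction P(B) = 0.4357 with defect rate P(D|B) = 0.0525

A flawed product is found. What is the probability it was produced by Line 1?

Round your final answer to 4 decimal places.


Let A = from Line 1, D = flawed

Given:
- P(A) = 0.5643, P(B) = 0.4357
- P(D|A) = 0.0146, P(D|B) = 0.0525

Step 1: Find P(D)
P(D) = P(D|A)P(A) + P(D|B)P(B)
     = 0.0146 × 0.5643 + 0.0525 × 0.4357
     = 0.00823878 + 0.02287425
     = 0.03111303

Step 2: Apply Bayes' theorem
P(A|D) = P(D|A)P(A) / P(D)
       = 0.00823878 / 0.03111303
       = 0.2648


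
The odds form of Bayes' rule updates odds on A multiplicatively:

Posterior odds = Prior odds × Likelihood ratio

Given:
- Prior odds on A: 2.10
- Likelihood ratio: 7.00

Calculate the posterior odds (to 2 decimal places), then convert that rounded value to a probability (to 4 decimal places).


Step 1: Calculate posterior odds
Posterior odds = Prior odds × LR
               = 2.10 × 7.00
               = 14.70

Step 2: Convert to probability
P(A|E) = Posterior odds / (1 + Posterior odds)
       = 14.70 / (1 + 14.70)
       = 14.70 / 15.70
       = 0.9363

The evidence increased P(A) from 0.6774 to 0.9363.


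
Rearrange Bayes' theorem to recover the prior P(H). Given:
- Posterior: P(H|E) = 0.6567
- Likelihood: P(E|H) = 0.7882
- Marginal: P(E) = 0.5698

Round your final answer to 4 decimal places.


From Bayes' theorem: P(H|E) = P(E|H) × P(H) / P(E)

Rearranging for P(H):
P(H) = P(H|E) × P(E) / P(E|H)
     = 0.6567 × 0.5698 / 0.7882
     = 0.37418766 / 0.7882
     = 0.4747


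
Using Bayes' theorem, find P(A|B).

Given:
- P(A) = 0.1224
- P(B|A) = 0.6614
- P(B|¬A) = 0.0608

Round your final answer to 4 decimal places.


Bayes' theorem: P(A|B) = P(B|A) × P(A) / P(B)

Step 1: Calculate P(B) using law of total probability
P(B) = P(B|A)P(A) + P(B|¬A)P(¬A)
     = 0.6614 × 0.1224 + 0.0608 × 0.8776
     = 0.08095536 + 0.05335808
     = 0.13431344

Step 2: Apply Bayes' theorem
P(A|B) = P(B|A) × P(A) / P(B)
       = 0.08095536 / 0.13431344
       = 0.6027


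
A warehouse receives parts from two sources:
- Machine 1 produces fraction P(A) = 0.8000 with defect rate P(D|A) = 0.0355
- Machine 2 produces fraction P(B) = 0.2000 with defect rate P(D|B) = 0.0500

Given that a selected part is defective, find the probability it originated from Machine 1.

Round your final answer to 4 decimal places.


Let A = from Machine 1, D = defective

Given:
- P(A) = 0.8000, P(B) = 0.2000
- P(D|A) = 0.0355, P(D|B) = 0.0500

Step 1: Find P(D)
P(D) = P(D|A)P(A) + P(D|B)P(B)
     = 0.0355 × 0.8000 + 0.0500 × 0.2000
     = 0.02840000 + 0.01000000
     = 0.03840000

Step 2: Apply Bayes' theorem
P(A|D) = P(D|A)P(A) / P(D)
       = 0.02840000 / 0.03840000
       = 0.7396


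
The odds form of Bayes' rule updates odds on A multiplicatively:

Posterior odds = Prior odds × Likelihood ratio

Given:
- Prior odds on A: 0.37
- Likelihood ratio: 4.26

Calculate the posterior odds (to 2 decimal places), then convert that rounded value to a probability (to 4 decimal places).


Step 1: Calculate posterior odds
Posterior odds = Prior odds × LR
               = 0.37 × 4.26
               = 1.58

Step 2: Convert to probability
P(A|E) = Posterior odds / (1 + Posterior odds)
       = 1.58 / (1 + 1.58)
       = 1.58 / 2.58
       = 0.6124

The evidence increased P(A) from 0.2701 to 0.6124.


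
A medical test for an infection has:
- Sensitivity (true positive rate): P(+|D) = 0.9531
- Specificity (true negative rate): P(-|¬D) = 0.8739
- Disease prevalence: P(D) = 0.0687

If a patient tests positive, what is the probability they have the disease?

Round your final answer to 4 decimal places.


Let D = has disease, + = positive test

Given:
- P(D) = 0.0687 (prevalence)
- P(+|D) = 0.9531 (sensitivity)
- P(-|¬D) = 0.8739 (specificity)
- P(+|¬D) = 0.1261 (false positive rate = 1 - specificity)

Step 1: Find P(+)
P(+) = P(+|D)P(D) + P(+|¬D)P(¬D)
     = 0.9531 × 0.0687 + 0.1261 × 0.9313
     = 0.06547797 + 0.11743693
     = 0.18291490

Step 2: Apply Bayes' theorem for P(D|+)
P(D|+) = P(+|D)P(D) / P(+)
       = 0.06547797 / 0.18291490
       = 0.3580


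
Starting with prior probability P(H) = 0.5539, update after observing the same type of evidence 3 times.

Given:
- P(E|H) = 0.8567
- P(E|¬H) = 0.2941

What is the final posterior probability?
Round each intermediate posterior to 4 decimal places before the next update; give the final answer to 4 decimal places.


Sequential Bayesian updating:

Initial prior: P(H) = 0.5539

Update 1:
  P(E) = 0.8567 × 0.5539 + 0.2941 × 0.4461 = 0.47452613 + 0.13119801 = 0.60572414
  P(H|E) = 0.47452613 / 0.60572414 = 0.7834

Update 2:
  P(E) = 0.8567 × 0.7834 + 0.2941 × 0.2166 = 0.67113878 + 0.06370206 = 0.73484084
  P(H|E) = 0.67113878 / 0.73484084 = 0.9133

Update 3:
  P(E) = 0.8567 × 0.9133 + 0.2941 × 0.0867 = 0.78242411 + 0.02549847 = 0.80792258
  P(H|E) = 0.78242411 / 0.80792258 = 0.9684

Final posterior: 0.9684


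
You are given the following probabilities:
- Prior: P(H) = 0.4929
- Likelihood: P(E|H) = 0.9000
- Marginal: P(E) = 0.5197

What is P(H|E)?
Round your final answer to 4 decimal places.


Using Bayes' theorem:

P(H|E) = P(E|H) × P(H) / P(E)
       = 0.9000 × 0.4929 / 0.5197
       = 0.44361000 / 0.5197
       = 0.8536

The evidence strengthens our belief in H.
Prior: 0.4929 → Posterior: 0.8536


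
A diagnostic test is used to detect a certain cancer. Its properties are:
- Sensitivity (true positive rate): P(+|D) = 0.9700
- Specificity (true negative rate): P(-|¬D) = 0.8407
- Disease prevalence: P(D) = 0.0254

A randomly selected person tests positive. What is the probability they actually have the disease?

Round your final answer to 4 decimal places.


Let D = has disease, + = positive test

Given:
- P(D) = 0.0254 (prevalence)
- P(+|D) = 0.9700 (sensitivity)
- P(-|¬D) = 0.8407 (specificity)
- P(+|¬D) = 0.1593 (false positive rate = 1 - specificity)

Step 1: Find P(+)
P(+) = P(+|D)P(D) + P(+|¬D)P(¬D)
     = 0.9700 × 0.0254 + 0.1593 × 0.9746
     = 0.02463800 + 0.15525378
     = 0.17989178

Step 2: Apply Bayes' theorem for P(D|+)
P(D|+) = P(+|D)P(D) / P(+)
       = 0.02463800 / 0.17989178
       = 0.1370


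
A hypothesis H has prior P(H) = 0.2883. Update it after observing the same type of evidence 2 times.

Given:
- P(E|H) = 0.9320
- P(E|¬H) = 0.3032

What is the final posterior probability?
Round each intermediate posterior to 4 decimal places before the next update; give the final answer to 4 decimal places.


Sequential Bayesian updating:

Initial prior: P(H) = 0.2883

Update 1:
  P(E) = 0.9320 × 0.2883 + 0.3032 × 0.7117 = 0.26869560 + 0.21578744 = 0.48448304
  P(H|E) = 0.26869560 / 0.48448304 = 0.5546

Update 2:
  P(E) = 0.9320 × 0.5546 + 0.3032 × 0.4454 = 0.51688720 + 0.13504528 = 0.65193248
  P(H|E) = 0.51688720 / 0.65193248 = 0.7929

Final posterior: 0.7929


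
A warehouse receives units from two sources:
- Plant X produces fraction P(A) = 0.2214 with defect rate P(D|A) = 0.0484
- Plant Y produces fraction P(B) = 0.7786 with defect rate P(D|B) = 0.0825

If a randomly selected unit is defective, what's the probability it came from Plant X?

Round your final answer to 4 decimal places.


Let A = from Plant X, D = defective

Given:
- P(A) = 0.2214, P(B) = 0.7786
- P(D|A) = 0.0484, P(D|B) = 0.0825

Step 1: Find P(D)
P(D) = P(D|A)P(A) + P(D|B)P(B)
     = 0.0484 × 0.2214 + 0.0825 × 0.7786
     = 0.01071576 + 0.06423450
     = 0.07495026

Step 2: Apply Bayes' theorem
P(A|D) = P(D|A)P(A) / P(D)
       = 0.01071576 / 0.07495026
       = 0.1430


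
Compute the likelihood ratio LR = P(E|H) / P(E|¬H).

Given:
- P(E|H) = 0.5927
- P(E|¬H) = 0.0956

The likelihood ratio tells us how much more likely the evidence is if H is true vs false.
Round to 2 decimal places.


Likelihood Ratio (LR) = P(E|H) / P(E|¬H)

LR = 0.5927 / 0.0956
   = 6.20

The evidence is 6.20 times more likely if H is true than if H is false.
Since LR > 1, the evidence supports H over ¬H.


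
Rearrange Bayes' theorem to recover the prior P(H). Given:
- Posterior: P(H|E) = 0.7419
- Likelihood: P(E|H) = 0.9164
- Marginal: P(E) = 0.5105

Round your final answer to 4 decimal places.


From Bayes' theorem: P(H|E) = P(E|H) × P(H) / P(E)

Rearranging for P(H):
P(H) = P(H|E) × P(E) / P(E|H)
     = 0.7419 × 0.5105 / 0.9164
     = 0.37873995 / 0.9164
     = 0.4133


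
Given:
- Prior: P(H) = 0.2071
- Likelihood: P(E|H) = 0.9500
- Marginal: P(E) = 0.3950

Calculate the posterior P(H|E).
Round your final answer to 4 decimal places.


Using Bayes' theorem:

P(H|E) = P(E|H) × P(H) / P(E)
       = 0.9500 × 0.2071 / 0.3950
       = 0.19674500 / 0.3950
       = 0.4981

The evidence strengthens our belief in H.
Prior: 0.2071 → Posterior: 0.4981


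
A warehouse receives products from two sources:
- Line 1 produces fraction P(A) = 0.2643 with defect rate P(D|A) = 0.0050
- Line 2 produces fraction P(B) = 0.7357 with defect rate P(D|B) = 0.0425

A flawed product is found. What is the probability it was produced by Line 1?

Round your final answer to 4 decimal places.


Let A = from Line 1, D = flawed

Given:
- P(A) = 0.2643, P(B) = 0.7357
- P(D|A) = 0.0050, P(D|B) = 0.0425

Step 1: Find P(D)
P(D) = P(D|A)P(A) + P(D|B)P(B)
     = 0.0050 × 0.2643 + 0.0425 × 0.7357
     = 0.00132150 + 0.03126725
     = 0.03258875

Step 2: Apply Bayes' theorem
P(A|D) = P(D|A)P(A) / P(D)
       = 0.00132150 / 0.03258875
       = 0.0406


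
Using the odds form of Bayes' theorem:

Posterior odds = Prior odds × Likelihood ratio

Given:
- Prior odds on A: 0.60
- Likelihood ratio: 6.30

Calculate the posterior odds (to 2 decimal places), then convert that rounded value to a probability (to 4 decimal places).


Step 1: Calculate posterior odds
Posterior odds = Prior odds × LR
               = 0.60 × 6.30
               = 3.78

Step 2: Convert to probability
P(A|E) = Posterior odds / (1 + Posterior odds)
       = 3.78 / (1 + 3.78)
       = 3.78 / 4.78
       = 0.7908

The evidence increased P(A) from 0.3750 to 0.7908.


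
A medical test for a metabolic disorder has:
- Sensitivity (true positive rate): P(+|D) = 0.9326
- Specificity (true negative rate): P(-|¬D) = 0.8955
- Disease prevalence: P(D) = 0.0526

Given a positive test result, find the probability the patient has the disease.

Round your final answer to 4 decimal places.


Let D = has disease, + = positive test

Given:
- P(D) = 0.0526 (prevalence)
- P(+|D) = 0.9326 (sensitivity)
- P(-|¬D) = 0.8955 (specificity)
- P(+|¬D) = 0.1045 (false positive rate = 1 - specificity)

Step 1: Find P(+)
P(+) = P(+|D)P(D) + P(+|¬D)P(¬D)
     = 0.9326 × 0.0526 + 0.1045 × 0.9474
     = 0.04905476 + 0.09900330
     = 0.14805806

Step 2: Apply Bayes' theorem for P(D|+)
P(D|+) = P(+|D)P(D) / P(+)
       = 0.04905476 / 0.14805806
       = 0.3313


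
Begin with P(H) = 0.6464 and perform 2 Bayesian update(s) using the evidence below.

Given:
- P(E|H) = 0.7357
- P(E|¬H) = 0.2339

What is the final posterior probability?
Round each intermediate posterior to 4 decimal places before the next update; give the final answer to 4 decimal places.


Sequential Bayesian updating:

Initial prior: P(H) = 0.6464

Update 1:
  P(E) = 0.7357 × 0.6464 + 0.2339 × 0.3536 = 0.47555648 + 0.08270704 = 0.55826352
  P(H|E) = 0.47555648 / 0.55826352 = 0.8518

Update 2:
  P(E) = 0.7357 × 0.8518 + 0.2339 × 0.1482 = 0.62666926 + 0.03466398 = 0.66133324
  P(H|E) = 0.62666926 / 0.66133324 = 0.9476

Final posterior: 0.9476


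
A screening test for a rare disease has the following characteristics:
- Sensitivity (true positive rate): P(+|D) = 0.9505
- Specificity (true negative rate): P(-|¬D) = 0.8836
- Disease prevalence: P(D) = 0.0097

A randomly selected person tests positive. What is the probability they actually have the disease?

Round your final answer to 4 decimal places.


Let D = has disease, + = positive test

Given:
- P(D) = 0.0097 (prevalence)
- P(+|D) = 0.9505 (sensitivity)
- P(-|¬D) = 0.8836 (specificity)
- P(+|¬D) = 0.1164 (false positive rate = 1 - specificity)

Step 1: Find P(+)
P(+) = P(+|D)P(D) + P(+|¬D)P(¬D)
     = 0.9505 × 0.0097 + 0.1164 × 0.9903
     = 0.00921985 + 0.11527092
     = 0.12449077

Step 2: Apply Bayes' theorem for P(D|+)
P(D|+) = P(+|D)P(D) / P(+)
       = 0.00921985 / 0.12449077
       = 0.0741


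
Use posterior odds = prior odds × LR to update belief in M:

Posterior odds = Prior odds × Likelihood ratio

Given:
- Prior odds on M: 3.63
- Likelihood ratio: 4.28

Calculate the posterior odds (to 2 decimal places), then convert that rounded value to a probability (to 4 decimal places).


Step 1: Calculate posterior odds
Posterior odds = Prior odds × LR
               = 3.63 × 4.28
               = 15.54

Step 2: Convert to probability
P(M|E) = Posterior odds / (1 + Posterior odds)
       = 15.54 / (1 + 15.54)
       = 15.54 / 16.54
       = 0.9395

The evidence increased P(M) from 0.7840 to 0.9395.


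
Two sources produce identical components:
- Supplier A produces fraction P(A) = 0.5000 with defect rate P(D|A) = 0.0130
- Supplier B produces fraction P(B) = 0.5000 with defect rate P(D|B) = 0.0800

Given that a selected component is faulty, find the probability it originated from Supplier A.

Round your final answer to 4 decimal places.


Let A = from Supplier A, D = faulty

Given:
- P(A) = 0.5000, P(B) = 0.5000
- P(D|A) = 0.0130, P(D|B) = 0.0800

Step 1: Find P(D)
P(D) = P(D|A)P(A) + P(D|B)P(B)
     = 0.0130 × 0.5000 + 0.0800 × 0.5000
     = 0.00650000 + 0.04000000
     = 0.04650000

Step 2: Apply Bayes' theorem
P(A|D) = P(D|A)P(A) / P(D)
       = 0.00650000 / 0.04650000
       = 0.1398


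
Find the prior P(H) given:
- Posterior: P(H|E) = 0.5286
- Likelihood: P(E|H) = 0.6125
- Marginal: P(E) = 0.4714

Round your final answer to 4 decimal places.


From Bayes' theorem: P(H|E) = P(E|H) × P(H) / P(E)

Rearranging for P(H):
P(H) = P(H|E) × P(E) / P(E|H)
     = 0.5286 × 0.4714 / 0.6125
     = 0.24918204 / 0.6125
     = 0.4068


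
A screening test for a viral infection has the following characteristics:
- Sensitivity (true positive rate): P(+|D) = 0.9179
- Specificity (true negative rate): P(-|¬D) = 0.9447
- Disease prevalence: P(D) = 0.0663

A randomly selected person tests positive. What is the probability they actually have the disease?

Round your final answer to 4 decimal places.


Let D = has disease, + = positive test

Given:
- P(D) = 0.0663 (prevalence)
- P(+|D) = 0.9179 (sensitivity)
- P(-|¬D) = 0.9447 (specificity)
- P(+|¬D) = 0.0553 (false positive rate = 1 - specificity)

Step 1: Find P(+)
P(+) = P(+|D)P(D) + P(+|¬D)P(¬D)
     = 0.9179 × 0.0663 + 0.0553 × 0.9337
     = 0.06085677 + 0.05163361
     = 0.11249038

Step 2: Apply Bayes' theorem for P(D|+)
P(D|+) = P(+|D)P(D) / P(+)
       = 0.06085677 / 0.11249038
       = 0.5410


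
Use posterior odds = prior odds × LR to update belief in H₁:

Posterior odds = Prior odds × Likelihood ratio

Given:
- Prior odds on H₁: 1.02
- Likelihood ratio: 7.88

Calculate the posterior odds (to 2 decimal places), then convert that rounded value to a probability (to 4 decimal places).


Step 1: Calculate posterior odds
Posterior odds = Prior odds × LR
               = 1.02 × 7.88
               = 8.04

Step 2: Convert to probability
P(H₁|E) = Posterior odds / (1 + Posterior odds)
       = 8.04 / (1 + 8.04)
       = 8.04 / 9.04
       = 0.8894

The evidence increased P(H₁) from 0.5050 to 0.8894.


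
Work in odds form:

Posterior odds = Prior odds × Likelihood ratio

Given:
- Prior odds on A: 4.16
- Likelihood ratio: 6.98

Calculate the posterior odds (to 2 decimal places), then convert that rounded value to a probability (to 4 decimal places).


Step 1: Calculate posterior odds
Posterior odds = Prior odds × LR
               = 4.16 × 6.98
               = 29.04

Step 2: Convert to probability
P(A|E) = Posterior odds / (1 + Posterior odds)
       = 29.04 / (1 + 29.04)
       = 29.04 / 30.04
       = 0.9667

The evidence increased P(A) from 0.8062 to 0.9667.


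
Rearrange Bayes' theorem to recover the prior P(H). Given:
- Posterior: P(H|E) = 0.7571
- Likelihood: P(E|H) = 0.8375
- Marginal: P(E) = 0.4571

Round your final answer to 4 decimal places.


From Bayes' theorem: P(H|E) = P(E|H) × P(H) / P(E)

Rearranging for P(H):
P(H) = P(H|E) × P(E) / P(E|H)
     = 0.7571 × 0.4571 / 0.8375
     = 0.34607041 / 0.8375
     = 0.4132


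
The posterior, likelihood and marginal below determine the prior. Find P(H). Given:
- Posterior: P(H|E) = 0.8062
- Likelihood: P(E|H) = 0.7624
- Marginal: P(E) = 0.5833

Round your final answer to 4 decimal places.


From Bayes' theorem: P(H|E) = P(E|H) × P(H) / P(E)

Rearranging for P(H):
P(H) = P(H|E) × P(E) / P(E|H)
     = 0.8062 × 0.5833 / 0.7624
     = 0.47025646 / 0.7624
     = 0.6168


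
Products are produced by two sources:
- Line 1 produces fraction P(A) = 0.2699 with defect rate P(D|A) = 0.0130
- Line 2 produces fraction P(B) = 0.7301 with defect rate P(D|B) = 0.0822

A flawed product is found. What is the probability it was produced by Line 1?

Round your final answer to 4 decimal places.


Let A = from Line 1, D = flawed

Given:
- P(A) = 0.2699, P(B) = 0.7301
- P(D|A) = 0.0130, P(D|B) = 0.0822

Step 1: Find P(D)
P(D) = P(D|A)P(A) + P(D|B)P(B)
     = 0.0130 × 0.2699 + 0.0822 × 0.7301
     = 0.00350870 + 0.06001422
     = 0.06352292

Step 2: Apply Bayes' theorem
P(A|D) = P(D|A)P(A) / P(D)
       = 0.00350870 / 0.06352292
       = 0.0552


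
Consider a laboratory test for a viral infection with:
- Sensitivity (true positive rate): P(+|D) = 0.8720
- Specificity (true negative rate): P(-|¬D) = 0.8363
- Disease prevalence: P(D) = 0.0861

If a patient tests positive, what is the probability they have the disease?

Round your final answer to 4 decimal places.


Let D = has disease, + = positive test

Given:
- P(D) = 0.0861 (prevalence)
- P(+|D) = 0.8720 (sensitivity)
- P(-|¬D) = 0.8363 (specificity)
- P(+|¬D) = 0.1637 (false positive rate = 1 - specificity)

Step 1: Find P(+)
P(+) = P(+|D)P(D) + P(+|¬D)P(¬D)
     = 0.8720 × 0.0861 + 0.1637 × 0.9139
     = 0.07507920 + 0.14960543
     = 0.22468463

Step 2: Apply Bayes' theorem for P(D|+)
P(D|+) = P(+|D)P(D) / P(+)
       = 0.07507920 / 0.22468463
       = 0.3342


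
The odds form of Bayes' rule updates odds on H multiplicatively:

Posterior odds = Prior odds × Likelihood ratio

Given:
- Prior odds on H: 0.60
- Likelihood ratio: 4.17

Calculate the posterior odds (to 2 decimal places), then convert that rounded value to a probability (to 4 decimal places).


Step 1: Calculate posterior odds
Posterior odds = Prior odds × LR
               = 0.60 × 4.17
               = 2.50

Step 2: Convert to probability
P(H|E) = Posterior odds / (1 + Posterior odds)
       = 2.50 / (1 + 2.50)
       = 2.50 / 3.50
       = 0.7143

The evidence increased P(H) from 0.3750 to 0.7143.


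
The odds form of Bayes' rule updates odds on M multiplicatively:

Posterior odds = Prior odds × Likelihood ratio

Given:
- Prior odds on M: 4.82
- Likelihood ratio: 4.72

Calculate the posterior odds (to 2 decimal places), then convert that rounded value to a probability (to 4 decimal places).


Step 1: Calculate posterior odds
Posterior odds = Prior odds × LR
               = 4.82 × 4.72
               = 22.75

Step 2: Convert to probability
P(M|E) = Posterior odds / (1 + Posterior odds)
       = 22.75 / (1 + 22.75)
       = 22.75 / 23.75
       = 0.9579

The evidence increased P(M) from 0.8282 to 0.9579.


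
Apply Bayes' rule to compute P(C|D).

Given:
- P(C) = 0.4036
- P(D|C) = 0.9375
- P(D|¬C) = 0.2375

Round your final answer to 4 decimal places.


Bayes' theorem: P(C|D) = P(D|C) × P(C) / P(D)

Step 1: Calculate P(D) using law of total probability
P(D) = P(D|C)P(C) + P(D|¬C)P(¬C)
     = 0.9375 × 0.4036 + 0.2375 × 0.5964
     = 0.37837500 + 0.14164500
     = 0.52002000

Step 2: Apply Bayes' theorem
P(C|D) = P(D|C) × P(C) / P(D)
       = 0.37837500 / 0.52002000
       = 0.7276


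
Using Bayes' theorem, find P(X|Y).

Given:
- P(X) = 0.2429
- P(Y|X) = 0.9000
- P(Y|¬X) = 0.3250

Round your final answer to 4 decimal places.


Bayes' theorem: P(X|Y) = P(Y|X) × P(X) / P(Y)

Step 1: Calculate P(Y) using law of total probability
P(Y) = P(Y|X)P(X) + P(Y|¬X)P(¬X)
     = 0.9000 × 0.2429 + 0.3250 × 0.7571
     = 0.21861000 + 0.24605750
     = 0.46466750

Step 2: Apply Bayes' theorem
P(X|Y) = P(Y|X) × P(X) / P(Y)
       = 0.21861000 / 0.46466750
       = 0.4705


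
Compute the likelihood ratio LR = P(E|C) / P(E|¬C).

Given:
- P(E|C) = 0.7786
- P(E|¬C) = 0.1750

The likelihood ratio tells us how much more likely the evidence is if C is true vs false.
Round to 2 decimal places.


Likelihood Ratio (LR) = P(E|C) / P(E|¬C)

LR = 0.7786 / 0.1750
   = 4.45

The evidence is 4.45 times more likely if C is true than if C is false.
Because LR exceeds 1, E is evidence for C.


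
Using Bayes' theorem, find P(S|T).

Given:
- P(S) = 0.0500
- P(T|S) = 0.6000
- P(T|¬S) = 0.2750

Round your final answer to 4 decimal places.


Bayes' theorem: P(S|T) = P(T|S) × P(S) / P(T)

Step 1: Calculate P(T) using law of total probability
P(T) = P(T|S)P(S) + P(T|¬S)P(¬S)
     = 0.6000 × 0.0500 + 0.2750 × 0.9500
     = 0.03000000 + 0.26125000
     = 0.29125000

Step 2: Apply Bayes' theorem
P(S|T) = P(T|S) × P(S) / P(T)
       = 0.03000000 / 0.29125000
       = 0.1030


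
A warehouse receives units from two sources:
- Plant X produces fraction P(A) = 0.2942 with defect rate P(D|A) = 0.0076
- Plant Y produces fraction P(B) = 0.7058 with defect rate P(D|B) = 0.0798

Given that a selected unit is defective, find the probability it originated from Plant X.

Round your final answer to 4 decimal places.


Let A = from Plant X, D = defective

Given:
- P(A) = 0.2942, P(B) = 0.7058
- P(D|A) = 0.0076, P(D|B) = 0.0798

Step 1: Find P(D)
P(D) = P(D|A)P(A) + P(D|B)P(B)
     = 0.0076 × 0.2942 + 0.0798 × 0.7058
     = 0.00223592 + 0.05632284
     = 0.05855876

Step 2: Apply Bayes' theorem
P(A|D) = P(D|A)P(A) / P(D)
       = 0.00223592 / 0.05855876
       = 0.0382


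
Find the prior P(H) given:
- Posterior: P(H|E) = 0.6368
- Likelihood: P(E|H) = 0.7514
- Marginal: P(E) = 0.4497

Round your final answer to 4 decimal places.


From Bayes' theorem: P(H|E) = P(E|H) × P(H) / P(E)

Rearranging for P(H):
P(H) = P(H|E) × P(E) / P(E|H)
     = 0.6368 × 0.4497 / 0.7514
     = 0.28636896 / 0.7514
     = 0.3811


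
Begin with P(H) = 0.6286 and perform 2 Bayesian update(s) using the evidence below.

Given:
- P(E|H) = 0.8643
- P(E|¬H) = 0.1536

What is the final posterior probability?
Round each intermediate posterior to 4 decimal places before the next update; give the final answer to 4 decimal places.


Sequential Bayesian updating:

Initial prior: P(H) = 0.6286

Update 1:
  P(E) = 0.8643 × 0.6286 + 0.1536 × 0.3714 = 0.54329898 + 0.05704704 = 0.60034602
  P(H|E) = 0.54329898 / 0.60034602 = 0.9050

Update 2:
  P(E) = 0.8643 × 0.9050 + 0.1536 × 0.0950 = 0.78219150 + 0.01459200 = 0.79678350
  P(H|E) = 0.78219150 / 0.79678350 = 0.9817

Final posterior: 0.9817


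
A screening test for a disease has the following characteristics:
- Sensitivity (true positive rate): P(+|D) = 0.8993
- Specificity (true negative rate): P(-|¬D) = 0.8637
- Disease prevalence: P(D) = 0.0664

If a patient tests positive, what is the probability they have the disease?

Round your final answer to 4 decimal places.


Let D = has disease, + = positive test

Given:
- P(D) = 0.0664 (prevalence)
- P(+|D) = 0.8993 (sensitivity)
- P(-|¬D) = 0.8637 (specificity)
- P(+|¬D) = 0.1363 (false positive rate = 1 - specificity)

Step 1: Find P(+)
P(+) = P(+|D)P(D) + P(+|¬D)P(¬D)
     = 0.8993 × 0.0664 + 0.1363 × 0.9336
     = 0.05971352 + 0.12724968
     = 0.18696320

Step 2: Apply Bayes' theorem for P(D|+)
P(D|+) = P(+|D)P(D) / P(+)
       = 0.05971352 / 0.18696320
       = 0.3194


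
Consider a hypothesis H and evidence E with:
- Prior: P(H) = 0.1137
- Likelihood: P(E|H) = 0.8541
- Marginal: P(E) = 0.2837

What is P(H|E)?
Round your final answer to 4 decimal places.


Using Bayes' theorem:

P(H|E) = P(E|H) × P(H) / P(E)
       = 0.8541 × 0.1137 / 0.2837
       = 0.09711117 / 0.2837
       = 0.3423

The evidence strengthens our belief in H.
Prior: 0.1137 → Posterior: 0.3423


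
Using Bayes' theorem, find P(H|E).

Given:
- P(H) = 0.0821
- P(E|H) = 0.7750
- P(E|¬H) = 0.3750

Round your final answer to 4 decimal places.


Bayes' theorem: P(H|E) = P(E|H) × P(H) / P(E)

Step 1: Calculate P(E) using law of total probability
P(E) = P(E|H)P(H) + P(E|¬H)P(¬H)
     = 0.7750 × 0.0821 + 0.3750 × 0.9179
     = 0.06362750 + 0.34421250
     = 0.40784000

Step 2: Apply Bayes' theorem
P(H|E) = P(E|H) × P(H) / P(E)
       = 0.06362750 / 0.40784000
       = 0.1560


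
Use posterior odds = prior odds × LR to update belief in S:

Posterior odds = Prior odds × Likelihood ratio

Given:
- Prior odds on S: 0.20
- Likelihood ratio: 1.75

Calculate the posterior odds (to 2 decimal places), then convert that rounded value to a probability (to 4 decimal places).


Step 1: Calculate posterior odds
Posterior odds = Prior odds × LR
               = 0.20 × 1.75
               = 0.35

Step 2: Convert to probability
P(S|E) = Posterior odds / (1 + Posterior odds)
       = 0.35 / (1 + 0.35)
       = 0.35 / 1.35
       = 0.2593

The evidence increased P(S) from 0.1667 to 0.2593.


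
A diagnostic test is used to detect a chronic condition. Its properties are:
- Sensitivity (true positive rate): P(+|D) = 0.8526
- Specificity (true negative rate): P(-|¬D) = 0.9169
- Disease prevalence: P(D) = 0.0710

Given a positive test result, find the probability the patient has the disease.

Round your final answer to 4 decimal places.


Let D = has disease, + = positive test

Given:
- P(D) = 0.0710 (prevalence)
- P(+|D) = 0.8526 (sensitivity)
- P(-|¬D) = 0.9169 (specificity)
- P(+|¬D) = 0.0831 (false positive rate = 1 - specificity)

Step 1: Find P(+)
P(+) = P(+|D)P(D) + P(+|¬D)P(¬D)
     = 0.8526 × 0.0710 + 0.0831 × 0.9290
     = 0.06053460 + 0.07719990
     = 0.13773450

Step 2: Apply Bayes' theorem for P(D|+)
P(D|+) = P(+|D)P(D) / P(+)
       = 0.06053460 / 0.13773450
       = 0.4395


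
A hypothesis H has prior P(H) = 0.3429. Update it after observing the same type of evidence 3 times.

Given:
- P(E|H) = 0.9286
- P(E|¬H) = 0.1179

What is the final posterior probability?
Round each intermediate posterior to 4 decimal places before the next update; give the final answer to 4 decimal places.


Sequential Bayesian updating:

Initial prior: P(H) = 0.3429

Update 1:
  P(E) = 0.9286 × 0.3429 + 0.1179 × 0.6571 = 0.31841694 + 0.07747209 = 0.39588903
  P(H|E) = 0.31841694 / 0.39588903 = 0.8043

Update 2:
  P(E) = 0.9286 × 0.8043 + 0.1179 × 0.1957 = 0.74687298 + 0.02307303 = 0.76994601
  P(H|E) = 0.74687298 / 0.76994601 = 0.9700

Update 3:
  P(E) = 0.9286 × 0.9700 + 0.1179 × 0.0300 = 0.90074200 + 0.00353700 = 0.90427900
  P(H|E) = 0.90074200 / 0.90427900 = 0.9961

Final posterior: 0.9961


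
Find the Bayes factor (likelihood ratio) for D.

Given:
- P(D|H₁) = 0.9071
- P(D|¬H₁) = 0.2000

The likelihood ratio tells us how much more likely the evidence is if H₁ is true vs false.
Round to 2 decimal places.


Likelihood Ratio (LR) = P(D|H₁) / P(D|¬H₁)

LR = 0.9071 / 0.2000
   = 4.54

The evidence is 4.54 times more likely if H₁ is true than if H₁ is false.
LR > 1, so observing D raises the odds in favor of H₁.


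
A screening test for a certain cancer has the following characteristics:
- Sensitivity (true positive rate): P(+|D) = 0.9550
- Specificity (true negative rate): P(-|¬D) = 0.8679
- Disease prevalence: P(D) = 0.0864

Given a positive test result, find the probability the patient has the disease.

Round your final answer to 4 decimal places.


Let D = has disease, + = positive test

Given:
- P(D) = 0.0864 (prevalence)
- P(+|D) = 0.9550 (sensitivity)
- P(-|¬D) = 0.8679 (specificity)
- P(+|¬D) = 0.1321 (false positive rate = 1 - specificity)

Step 1: Find P(+)
P(+) = P(+|D)P(D) + P(+|¬D)P(¬D)
     = 0.9550 × 0.0864 + 0.1321 × 0.9136
     = 0.08251200 + 0.12068656
     = 0.20319856

Step 2: Apply Bayes' theorem for P(D|+)
P(D|+) = P(+|D)P(D) / P(+)
       = 0.08251200 / 0.20319856
       = 0.4061


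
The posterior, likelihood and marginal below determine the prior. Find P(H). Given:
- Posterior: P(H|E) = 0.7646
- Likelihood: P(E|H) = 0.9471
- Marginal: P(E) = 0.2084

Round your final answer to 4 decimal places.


From Bayes' theorem: P(H|E) = P(E|H) × P(H) / P(E)

Rearranging for P(H):
P(H) = P(H|E) × P(E) / P(E|H)
     = 0.7646 × 0.2084 / 0.9471
     = 0.15934264 / 0.9471
     = 0.1682


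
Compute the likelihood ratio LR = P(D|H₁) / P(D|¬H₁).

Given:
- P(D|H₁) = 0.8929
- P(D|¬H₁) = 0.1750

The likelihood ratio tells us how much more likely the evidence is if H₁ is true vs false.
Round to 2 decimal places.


Likelihood Ratio (LR) = P(D|H₁) / P(D|¬H₁)

LR = 0.8929 / 0.1750
   = 5.10

The evidence is 5.10 times more likely if H₁ is true than if H₁ is false.
Because LR exceeds 1, D is evidence for H₁.


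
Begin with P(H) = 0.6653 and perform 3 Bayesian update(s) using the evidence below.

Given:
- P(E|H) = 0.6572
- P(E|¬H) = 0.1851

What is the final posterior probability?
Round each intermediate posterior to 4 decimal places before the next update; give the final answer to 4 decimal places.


Sequential Bayesian updating:

Initial prior: P(H) = 0.6653

Update 1:
  P(E) = 0.6572 × 0.6653 + 0.1851 × 0.3347 = 0.43723516 + 0.06195297 = 0.49918813
  P(H|E) = 0.43723516 / 0.49918813 = 0.8759

Update 2:
  P(E) = 0.6572 × 0.8759 + 0.1851 × 0.1241 = 0.57564148 + 0.02297091 = 0.59861239
  P(H|E) = 0.57564148 / 0.59861239 = 0.9616

Update 3:
  P(E) = 0.6572 × 0.9616 + 0.1851 × 0.0384 = 0.63196352 + 0.00710784 = 0.63907136
  P(H|E) = 0.63196352 / 0.63907136 = 0.9889

Final posterior: 0.9889


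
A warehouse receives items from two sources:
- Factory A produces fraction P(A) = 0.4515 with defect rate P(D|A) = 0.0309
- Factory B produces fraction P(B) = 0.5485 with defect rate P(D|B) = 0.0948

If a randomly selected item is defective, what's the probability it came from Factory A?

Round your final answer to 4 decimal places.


Let A = from Factory A, D = defective

Given:
- P(A) = 0.4515, P(B) = 0.5485
- P(D|A) = 0.0309, P(D|B) = 0.0948

Step 1: Find P(D)
P(D) = P(D|A)P(A) + P(D|B)P(B)
     = 0.0309 × 0.4515 + 0.0948 × 0.5485
     = 0.01395135 + 0.05199780
     = 0.06594915

Step 2: Apply Bayes' theorem
P(A|D) = P(D|A)P(A) / P(D)
       = 0.01395135 / 0.06594915
       = 0.2115


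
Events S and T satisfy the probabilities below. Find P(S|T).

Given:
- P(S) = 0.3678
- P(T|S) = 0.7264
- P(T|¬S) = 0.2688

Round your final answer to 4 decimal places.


Bayes' theorem: P(S|T) = P(T|S) × P(S) / P(T)

Step 1: Calculate P(T) using law of total probability
P(T) = P(T|S)P(S) + P(T|¬S)P(¬S)
     = 0.7264 × 0.3678 + 0.2688 × 0.6322
     = 0.26716992 + 0.16993536
     = 0.43710528

Step 2: Apply Bayes' theorem
P(S|T) = P(T|S) × P(S) / P(T)
       = 0.26716992 / 0.43710528
       = 0.6112


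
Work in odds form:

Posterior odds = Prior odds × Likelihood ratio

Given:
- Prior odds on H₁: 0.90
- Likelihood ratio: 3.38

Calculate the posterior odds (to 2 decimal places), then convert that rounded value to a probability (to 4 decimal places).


Step 1: Calculate posterior odds
Posterior odds = Prior odds × LR
               = 0.90 × 3.38
               = 3.04

Step 2: Convert to probability
P(H₁|E) = Posterior odds / (1 + Posterior odds)
       = 3.04 / (1 + 3.04)
       = 3.04 / 4.04
       = 0.7525

The evidence increased P(H₁) from 0.4737 to 0.7525.


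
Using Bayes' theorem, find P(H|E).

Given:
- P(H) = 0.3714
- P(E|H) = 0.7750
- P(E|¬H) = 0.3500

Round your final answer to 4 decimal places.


Bayes' theorem: P(H|E) = P(E|H) × P(H) / P(E)

Step 1: Calculate P(E) using law of total probability
P(E) = P(E|H)P(H) + P(E|¬H)P(¬H)
     = 0.7750 × 0.3714 + 0.3500 × 0.6286
     = 0.28783500 + 0.22001000
     = 0.50784500

Step 2: Apply Bayes' theorem
P(H|E) = P(E|H) × P(H) / P(E)
       = 0.28783500 / 0.50784500
       = 0.5668


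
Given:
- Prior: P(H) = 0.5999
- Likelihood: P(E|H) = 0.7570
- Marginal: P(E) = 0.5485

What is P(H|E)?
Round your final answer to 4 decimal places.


Using Bayes' theorem:

P(H|E) = P(E|H) × P(H) / P(E)
       = 0.7570 × 0.5999 / 0.5485
       = 0.45412430 / 0.5485
       = 0.8279

The evidence strengthens our belief in H.
Prior: 0.5999 → Posterior: 0.8279


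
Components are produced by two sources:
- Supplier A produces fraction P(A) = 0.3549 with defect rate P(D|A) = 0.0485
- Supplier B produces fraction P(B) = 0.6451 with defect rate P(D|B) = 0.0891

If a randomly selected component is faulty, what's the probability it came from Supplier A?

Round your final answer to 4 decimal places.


Let A = from Supplier A, D = faulty

Given:
- P(A) = 0.3549, P(B) = 0.6451
- P(D|A) = 0.0485, P(D|B) = 0.0891

Step 1: Find P(D)
P(D) = P(D|A)P(A) + P(D|B)P(B)
     = 0.0485 × 0.3549 + 0.0891 × 0.6451
     = 0.01721265 + 0.05747841
     = 0.07469106

Step 2: Apply Bayes' theorem
P(A|D) = P(D|A)P(A) / P(D)
       = 0.01721265 / 0.07469106
       = 0.2305


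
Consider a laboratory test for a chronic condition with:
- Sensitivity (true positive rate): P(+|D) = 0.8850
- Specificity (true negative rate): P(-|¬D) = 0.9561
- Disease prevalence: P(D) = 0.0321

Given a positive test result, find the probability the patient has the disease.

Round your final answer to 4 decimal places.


Let D = has disease, + = positive test

Given:
- P(D) = 0.0321 (prevalence)
- P(+|D) = 0.8850 (sensitivity)
- P(-|¬D) = 0.9561 (specificity)
- P(+|¬D) = 0.0439 (false positive rate = 1 - specificity)

Step 1: Find P(+)
P(+) = P(+|D)P(D) + P(+|¬D)P(¬D)
     = 0.8850 × 0.0321 + 0.0439 × 0.9679
     = 0.02840850 + 0.04249081
     = 0.07089931

Step 2: Apply Bayes' theorem for P(D|+)
P(D|+) = P(+|D)P(D) / P(+)
       = 0.02840850 / 0.07089931
       = 0.4007


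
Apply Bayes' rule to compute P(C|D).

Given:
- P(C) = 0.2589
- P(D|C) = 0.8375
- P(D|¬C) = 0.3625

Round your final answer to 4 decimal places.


Bayes' theorem: P(C|D) = P(D|C) × P(C) / P(D)

Step 1: Calculate P(D) using law of total probability
P(D) = P(D|C)P(C) + P(D|¬C)P(¬C)
     = 0.8375 × 0.2589 + 0.3625 × 0.7411
     = 0.21682875 + 0.26864875
     = 0.48547750

Step 2: Apply Bayes' theorem
P(C|D) = P(D|C) × P(C) / P(D)
       = 0.21682875 / 0.48547750
       = 0.4466


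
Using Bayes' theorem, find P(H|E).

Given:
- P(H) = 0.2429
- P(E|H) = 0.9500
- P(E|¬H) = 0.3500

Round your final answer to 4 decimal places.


Bayes' theorem: P(H|E) = P(E|H) × P(H) / P(E)

Step 1: Calculate P(E) using law of total probability
P(E) = P(E|H)P(H) + P(E|¬H)P(¬H)
     = 0.9500 × 0.2429 + 0.3500 × 0.7571
     = 0.23075500 + 0.26498500
     = 0.49574000

Step 2: Apply Bayes' theorem
P(H|E) = P(E|H) × P(H) / P(E)
       = 0.23075500 / 0.49574000
       = 0.4655


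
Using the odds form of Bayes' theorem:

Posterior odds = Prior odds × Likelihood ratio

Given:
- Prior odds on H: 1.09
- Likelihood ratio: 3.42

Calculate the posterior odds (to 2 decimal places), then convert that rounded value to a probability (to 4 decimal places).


Step 1: Calculate posterior odds
Posterior odds = Prior odds × LR
               = 1.09 × 3.42
               = 3.73

Step 2: Convert to probability
P(H|E) = Posterior odds / (1 + Posterior odds)
       = 3.73 / (1 + 3.73)
       = 3.73 / 4.73
       = 0.7886

The evidence increased P(H) from 0.5215 to 0.7886.


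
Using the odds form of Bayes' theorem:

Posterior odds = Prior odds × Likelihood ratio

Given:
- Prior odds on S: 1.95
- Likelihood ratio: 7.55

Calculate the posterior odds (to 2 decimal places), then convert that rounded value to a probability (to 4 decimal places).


Step 1: Calculate posterior odds
Posterior odds = Prior odds × LR
               = 1.95 × 7.55
               = 14.72

Step 2: Convert to probability
P(S|E) = Posterior odds / (1 + Posterior odds)
       = 14.72 / (1 + 14.72)
       = 14.72 / 15.72
       = 0.9364

The evidence increased P(S) from 0.6610 to 0.9364.


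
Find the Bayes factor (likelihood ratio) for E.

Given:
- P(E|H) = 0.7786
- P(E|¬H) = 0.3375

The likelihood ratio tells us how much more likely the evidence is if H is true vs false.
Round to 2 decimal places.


Likelihood Ratio (LR) = P(E|H) / P(E|¬H)

LR = 0.7786 / 0.3375
   = 2.31

The evidence is 2.31 times more likely if H is true than if H is false.
Because LR exceeds 1, E is evidence for H.


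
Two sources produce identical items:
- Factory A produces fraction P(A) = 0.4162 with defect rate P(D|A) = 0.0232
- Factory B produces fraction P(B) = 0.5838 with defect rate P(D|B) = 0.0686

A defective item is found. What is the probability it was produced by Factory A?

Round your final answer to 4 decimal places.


Let A = from Factory A, D = defective

Given:
- P(A) = 0.4162, P(B) = 0.5838
- P(D|A) = 0.0232, P(D|B) = 0.0686

Step 1: Find P(D)
P(D) = P(D|A)P(A) + P(D|B)P(B)
     = 0.0232 × 0.4162 + 0.0686 × 0.5838
     = 0.00965584 + 0.04004868
     = 0.04970452

Step 2: Apply Bayes' theorem
P(A|D) = P(D|A)P(A) / P(D)
       = 0.00965584 / 0.04970452
       = 0.1943


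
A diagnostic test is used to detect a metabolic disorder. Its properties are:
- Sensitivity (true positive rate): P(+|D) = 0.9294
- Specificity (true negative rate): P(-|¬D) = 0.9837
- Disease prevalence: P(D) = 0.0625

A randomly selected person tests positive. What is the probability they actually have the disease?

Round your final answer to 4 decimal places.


Let D = has disease, + = positive test

Given:
- P(D) = 0.0625 (prevalence)
- P(+|D) = 0.9294 (sensitivity)
- P(-|¬D) = 0.9837 (specificity)
- P(+|¬D) = 0.0163 (false positive rate = 1 - specificity)

Step 1: Find P(+)
P(+) = P(+|D)P(D) + P(+|¬D)P(¬D)
     = 0.9294 × 0.0625 + 0.0163 × 0.9375
     = 0.05808750 + 0.01528125
     = 0.07336875

Step 2: Apply Bayes' theorem for P(D|+)
P(D|+) = P(+|D)P(D) / P(+)
       = 0.05808750 / 0.07336875
       = 0.7917
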